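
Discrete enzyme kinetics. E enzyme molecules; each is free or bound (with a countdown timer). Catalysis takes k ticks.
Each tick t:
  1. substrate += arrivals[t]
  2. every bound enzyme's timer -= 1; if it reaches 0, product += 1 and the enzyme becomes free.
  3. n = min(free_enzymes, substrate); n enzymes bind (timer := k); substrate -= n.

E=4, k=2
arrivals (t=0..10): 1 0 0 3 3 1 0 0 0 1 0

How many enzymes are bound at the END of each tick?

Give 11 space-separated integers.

t=0: arr=1 -> substrate=0 bound=1 product=0
t=1: arr=0 -> substrate=0 bound=1 product=0
t=2: arr=0 -> substrate=0 bound=0 product=1
t=3: arr=3 -> substrate=0 bound=3 product=1
t=4: arr=3 -> substrate=2 bound=4 product=1
t=5: arr=1 -> substrate=0 bound=4 product=4
t=6: arr=0 -> substrate=0 bound=3 product=5
t=7: arr=0 -> substrate=0 bound=0 product=8
t=8: arr=0 -> substrate=0 bound=0 product=8
t=9: arr=1 -> substrate=0 bound=1 product=8
t=10: arr=0 -> substrate=0 bound=1 product=8

Answer: 1 1 0 3 4 4 3 0 0 1 1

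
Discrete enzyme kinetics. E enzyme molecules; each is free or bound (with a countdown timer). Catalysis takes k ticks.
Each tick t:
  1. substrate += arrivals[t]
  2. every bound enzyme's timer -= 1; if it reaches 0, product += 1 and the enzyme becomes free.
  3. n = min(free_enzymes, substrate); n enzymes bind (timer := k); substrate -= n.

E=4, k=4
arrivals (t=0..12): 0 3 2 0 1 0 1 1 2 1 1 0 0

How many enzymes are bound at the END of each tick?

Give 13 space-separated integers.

t=0: arr=0 -> substrate=0 bound=0 product=0
t=1: arr=3 -> substrate=0 bound=3 product=0
t=2: arr=2 -> substrate=1 bound=4 product=0
t=3: arr=0 -> substrate=1 bound=4 product=0
t=4: arr=1 -> substrate=2 bound=4 product=0
t=5: arr=0 -> substrate=0 bound=3 product=3
t=6: arr=1 -> substrate=0 bound=3 product=4
t=7: arr=1 -> substrate=0 bound=4 product=4
t=8: arr=2 -> substrate=2 bound=4 product=4
t=9: arr=1 -> substrate=1 bound=4 product=6
t=10: arr=1 -> substrate=1 bound=4 product=7
t=11: arr=0 -> substrate=0 bound=4 product=8
t=12: arr=0 -> substrate=0 bound=4 product=8

Answer: 0 3 4 4 4 3 3 4 4 4 4 4 4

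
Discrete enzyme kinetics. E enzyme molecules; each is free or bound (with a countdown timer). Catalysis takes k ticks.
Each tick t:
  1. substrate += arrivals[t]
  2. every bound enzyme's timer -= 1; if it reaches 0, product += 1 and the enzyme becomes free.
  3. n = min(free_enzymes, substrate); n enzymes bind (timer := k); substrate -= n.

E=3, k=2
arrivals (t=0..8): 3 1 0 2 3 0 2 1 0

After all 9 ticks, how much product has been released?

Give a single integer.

Answer: 10

Derivation:
t=0: arr=3 -> substrate=0 bound=3 product=0
t=1: arr=1 -> substrate=1 bound=3 product=0
t=2: arr=0 -> substrate=0 bound=1 product=3
t=3: arr=2 -> substrate=0 bound=3 product=3
t=4: arr=3 -> substrate=2 bound=3 product=4
t=5: arr=0 -> substrate=0 bound=3 product=6
t=6: arr=2 -> substrate=1 bound=3 product=7
t=7: arr=1 -> substrate=0 bound=3 product=9
t=8: arr=0 -> substrate=0 bound=2 product=10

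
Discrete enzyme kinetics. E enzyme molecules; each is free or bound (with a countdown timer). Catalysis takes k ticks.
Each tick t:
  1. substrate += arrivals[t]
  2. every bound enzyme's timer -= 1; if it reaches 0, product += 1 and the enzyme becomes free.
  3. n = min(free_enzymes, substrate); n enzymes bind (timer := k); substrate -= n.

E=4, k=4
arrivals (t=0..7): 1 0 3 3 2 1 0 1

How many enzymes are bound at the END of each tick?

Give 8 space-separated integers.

t=0: arr=1 -> substrate=0 bound=1 product=0
t=1: arr=0 -> substrate=0 bound=1 product=0
t=2: arr=3 -> substrate=0 bound=4 product=0
t=3: arr=3 -> substrate=3 bound=4 product=0
t=4: arr=2 -> substrate=4 bound=4 product=1
t=5: arr=1 -> substrate=5 bound=4 product=1
t=6: arr=0 -> substrate=2 bound=4 product=4
t=7: arr=1 -> substrate=3 bound=4 product=4

Answer: 1 1 4 4 4 4 4 4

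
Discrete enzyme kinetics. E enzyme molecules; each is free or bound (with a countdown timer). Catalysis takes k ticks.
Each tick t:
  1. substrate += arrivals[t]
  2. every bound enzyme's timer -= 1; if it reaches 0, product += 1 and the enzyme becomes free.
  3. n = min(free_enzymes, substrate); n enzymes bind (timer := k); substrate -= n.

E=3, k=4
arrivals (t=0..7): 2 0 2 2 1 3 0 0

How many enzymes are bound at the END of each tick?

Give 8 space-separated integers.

Answer: 2 2 3 3 3 3 3 3

Derivation:
t=0: arr=2 -> substrate=0 bound=2 product=0
t=1: arr=0 -> substrate=0 bound=2 product=0
t=2: arr=2 -> substrate=1 bound=3 product=0
t=3: arr=2 -> substrate=3 bound=3 product=0
t=4: arr=1 -> substrate=2 bound=3 product=2
t=5: arr=3 -> substrate=5 bound=3 product=2
t=6: arr=0 -> substrate=4 bound=3 product=3
t=7: arr=0 -> substrate=4 bound=3 product=3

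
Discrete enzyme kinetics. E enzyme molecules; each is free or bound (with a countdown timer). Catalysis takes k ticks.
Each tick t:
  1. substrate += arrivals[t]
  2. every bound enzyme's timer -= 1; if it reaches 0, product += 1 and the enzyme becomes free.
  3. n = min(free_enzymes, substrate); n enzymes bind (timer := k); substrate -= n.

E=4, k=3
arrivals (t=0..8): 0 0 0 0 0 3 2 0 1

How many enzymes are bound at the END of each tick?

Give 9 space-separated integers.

t=0: arr=0 -> substrate=0 bound=0 product=0
t=1: arr=0 -> substrate=0 bound=0 product=0
t=2: arr=0 -> substrate=0 bound=0 product=0
t=3: arr=0 -> substrate=0 bound=0 product=0
t=4: arr=0 -> substrate=0 bound=0 product=0
t=5: arr=3 -> substrate=0 bound=3 product=0
t=6: arr=2 -> substrate=1 bound=4 product=0
t=7: arr=0 -> substrate=1 bound=4 product=0
t=8: arr=1 -> substrate=0 bound=3 product=3

Answer: 0 0 0 0 0 3 4 4 3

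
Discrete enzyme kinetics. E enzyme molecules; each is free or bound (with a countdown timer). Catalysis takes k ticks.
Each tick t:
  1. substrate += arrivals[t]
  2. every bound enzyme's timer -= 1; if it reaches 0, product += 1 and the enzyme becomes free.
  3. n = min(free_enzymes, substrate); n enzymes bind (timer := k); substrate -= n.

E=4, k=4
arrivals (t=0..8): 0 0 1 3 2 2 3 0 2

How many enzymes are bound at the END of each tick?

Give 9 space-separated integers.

Answer: 0 0 1 4 4 4 4 4 4

Derivation:
t=0: arr=0 -> substrate=0 bound=0 product=0
t=1: arr=0 -> substrate=0 bound=0 product=0
t=2: arr=1 -> substrate=0 bound=1 product=0
t=3: arr=3 -> substrate=0 bound=4 product=0
t=4: arr=2 -> substrate=2 bound=4 product=0
t=5: arr=2 -> substrate=4 bound=4 product=0
t=6: arr=3 -> substrate=6 bound=4 product=1
t=7: arr=0 -> substrate=3 bound=4 product=4
t=8: arr=2 -> substrate=5 bound=4 product=4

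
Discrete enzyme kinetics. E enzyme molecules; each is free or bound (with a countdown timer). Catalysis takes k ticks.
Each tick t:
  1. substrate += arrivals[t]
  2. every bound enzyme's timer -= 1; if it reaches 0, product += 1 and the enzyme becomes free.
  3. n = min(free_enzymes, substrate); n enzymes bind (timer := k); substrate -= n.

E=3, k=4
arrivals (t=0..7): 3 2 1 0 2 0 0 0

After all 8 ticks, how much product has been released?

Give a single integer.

Answer: 3

Derivation:
t=0: arr=3 -> substrate=0 bound=3 product=0
t=1: arr=2 -> substrate=2 bound=3 product=0
t=2: arr=1 -> substrate=3 bound=3 product=0
t=3: arr=0 -> substrate=3 bound=3 product=0
t=4: arr=2 -> substrate=2 bound=3 product=3
t=5: arr=0 -> substrate=2 bound=3 product=3
t=6: arr=0 -> substrate=2 bound=3 product=3
t=7: arr=0 -> substrate=2 bound=3 product=3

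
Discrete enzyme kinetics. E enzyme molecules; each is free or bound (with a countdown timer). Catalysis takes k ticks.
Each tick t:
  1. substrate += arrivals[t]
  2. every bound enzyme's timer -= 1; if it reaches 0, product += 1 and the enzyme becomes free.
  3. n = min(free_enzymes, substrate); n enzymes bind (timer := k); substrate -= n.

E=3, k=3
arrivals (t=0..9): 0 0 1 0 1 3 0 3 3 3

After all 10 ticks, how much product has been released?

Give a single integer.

Answer: 4

Derivation:
t=0: arr=0 -> substrate=0 bound=0 product=0
t=1: arr=0 -> substrate=0 bound=0 product=0
t=2: arr=1 -> substrate=0 bound=1 product=0
t=3: arr=0 -> substrate=0 bound=1 product=0
t=4: arr=1 -> substrate=0 bound=2 product=0
t=5: arr=3 -> substrate=1 bound=3 product=1
t=6: arr=0 -> substrate=1 bound=3 product=1
t=7: arr=3 -> substrate=3 bound=3 product=2
t=8: arr=3 -> substrate=4 bound=3 product=4
t=9: arr=3 -> substrate=7 bound=3 product=4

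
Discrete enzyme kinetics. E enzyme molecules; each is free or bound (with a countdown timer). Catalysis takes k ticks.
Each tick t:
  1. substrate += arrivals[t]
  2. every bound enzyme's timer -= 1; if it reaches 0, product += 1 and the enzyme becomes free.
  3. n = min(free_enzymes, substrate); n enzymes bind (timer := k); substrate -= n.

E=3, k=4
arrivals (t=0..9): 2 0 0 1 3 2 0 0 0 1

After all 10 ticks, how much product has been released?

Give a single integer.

t=0: arr=2 -> substrate=0 bound=2 product=0
t=1: arr=0 -> substrate=0 bound=2 product=0
t=2: arr=0 -> substrate=0 bound=2 product=0
t=3: arr=1 -> substrate=0 bound=3 product=0
t=4: arr=3 -> substrate=1 bound=3 product=2
t=5: arr=2 -> substrate=3 bound=3 product=2
t=6: arr=0 -> substrate=3 bound=3 product=2
t=7: arr=0 -> substrate=2 bound=3 product=3
t=8: arr=0 -> substrate=0 bound=3 product=5
t=9: arr=1 -> substrate=1 bound=3 product=5

Answer: 5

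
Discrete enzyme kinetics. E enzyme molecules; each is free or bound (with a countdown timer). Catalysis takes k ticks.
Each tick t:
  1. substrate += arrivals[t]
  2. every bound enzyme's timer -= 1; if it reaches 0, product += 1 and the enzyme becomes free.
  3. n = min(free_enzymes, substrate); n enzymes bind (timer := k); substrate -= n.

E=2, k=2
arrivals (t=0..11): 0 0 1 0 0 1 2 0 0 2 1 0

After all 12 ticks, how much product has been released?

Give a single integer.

t=0: arr=0 -> substrate=0 bound=0 product=0
t=1: arr=0 -> substrate=0 bound=0 product=0
t=2: arr=1 -> substrate=0 bound=1 product=0
t=3: arr=0 -> substrate=0 bound=1 product=0
t=4: arr=0 -> substrate=0 bound=0 product=1
t=5: arr=1 -> substrate=0 bound=1 product=1
t=6: arr=2 -> substrate=1 bound=2 product=1
t=7: arr=0 -> substrate=0 bound=2 product=2
t=8: arr=0 -> substrate=0 bound=1 product=3
t=9: arr=2 -> substrate=0 bound=2 product=4
t=10: arr=1 -> substrate=1 bound=2 product=4
t=11: arr=0 -> substrate=0 bound=1 product=6

Answer: 6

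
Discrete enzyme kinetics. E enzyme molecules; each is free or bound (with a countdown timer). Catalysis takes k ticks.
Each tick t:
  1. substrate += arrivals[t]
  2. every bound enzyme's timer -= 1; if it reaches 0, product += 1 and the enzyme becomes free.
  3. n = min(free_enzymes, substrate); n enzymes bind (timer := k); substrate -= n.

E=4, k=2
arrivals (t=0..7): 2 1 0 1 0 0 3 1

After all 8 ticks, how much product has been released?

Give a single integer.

Answer: 4

Derivation:
t=0: arr=2 -> substrate=0 bound=2 product=0
t=1: arr=1 -> substrate=0 bound=3 product=0
t=2: arr=0 -> substrate=0 bound=1 product=2
t=3: arr=1 -> substrate=0 bound=1 product=3
t=4: arr=0 -> substrate=0 bound=1 product=3
t=5: arr=0 -> substrate=0 bound=0 product=4
t=6: arr=3 -> substrate=0 bound=3 product=4
t=7: arr=1 -> substrate=0 bound=4 product=4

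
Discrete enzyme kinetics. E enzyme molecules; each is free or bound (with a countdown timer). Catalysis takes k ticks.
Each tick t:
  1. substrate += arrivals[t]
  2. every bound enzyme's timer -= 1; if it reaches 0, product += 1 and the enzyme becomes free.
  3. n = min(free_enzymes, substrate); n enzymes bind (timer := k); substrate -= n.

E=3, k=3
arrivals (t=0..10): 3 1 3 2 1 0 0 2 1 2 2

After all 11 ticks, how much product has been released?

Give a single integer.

Answer: 9

Derivation:
t=0: arr=3 -> substrate=0 bound=3 product=0
t=1: arr=1 -> substrate=1 bound=3 product=0
t=2: arr=3 -> substrate=4 bound=3 product=0
t=3: arr=2 -> substrate=3 bound=3 product=3
t=4: arr=1 -> substrate=4 bound=3 product=3
t=5: arr=0 -> substrate=4 bound=3 product=3
t=6: arr=0 -> substrate=1 bound=3 product=6
t=7: arr=2 -> substrate=3 bound=3 product=6
t=8: arr=1 -> substrate=4 bound=3 product=6
t=9: arr=2 -> substrate=3 bound=3 product=9
t=10: arr=2 -> substrate=5 bound=3 product=9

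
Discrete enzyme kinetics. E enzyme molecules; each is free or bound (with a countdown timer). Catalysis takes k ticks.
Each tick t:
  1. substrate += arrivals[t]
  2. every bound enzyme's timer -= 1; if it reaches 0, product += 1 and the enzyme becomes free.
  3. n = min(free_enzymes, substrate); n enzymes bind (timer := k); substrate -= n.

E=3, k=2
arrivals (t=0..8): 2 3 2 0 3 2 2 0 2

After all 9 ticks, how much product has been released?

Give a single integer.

t=0: arr=2 -> substrate=0 bound=2 product=0
t=1: arr=3 -> substrate=2 bound=3 product=0
t=2: arr=2 -> substrate=2 bound=3 product=2
t=3: arr=0 -> substrate=1 bound=3 product=3
t=4: arr=3 -> substrate=2 bound=3 product=5
t=5: arr=2 -> substrate=3 bound=3 product=6
t=6: arr=2 -> substrate=3 bound=3 product=8
t=7: arr=0 -> substrate=2 bound=3 product=9
t=8: arr=2 -> substrate=2 bound=3 product=11

Answer: 11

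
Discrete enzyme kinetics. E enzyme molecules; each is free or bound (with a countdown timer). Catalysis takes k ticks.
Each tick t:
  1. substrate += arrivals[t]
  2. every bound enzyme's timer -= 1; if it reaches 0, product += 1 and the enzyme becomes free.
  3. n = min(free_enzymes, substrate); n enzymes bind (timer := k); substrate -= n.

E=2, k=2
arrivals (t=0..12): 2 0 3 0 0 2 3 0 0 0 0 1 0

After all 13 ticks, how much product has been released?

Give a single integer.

Answer: 10

Derivation:
t=0: arr=2 -> substrate=0 bound=2 product=0
t=1: arr=0 -> substrate=0 bound=2 product=0
t=2: arr=3 -> substrate=1 bound=2 product=2
t=3: arr=0 -> substrate=1 bound=2 product=2
t=4: arr=0 -> substrate=0 bound=1 product=4
t=5: arr=2 -> substrate=1 bound=2 product=4
t=6: arr=3 -> substrate=3 bound=2 product=5
t=7: arr=0 -> substrate=2 bound=2 product=6
t=8: arr=0 -> substrate=1 bound=2 product=7
t=9: arr=0 -> substrate=0 bound=2 product=8
t=10: arr=0 -> substrate=0 bound=1 product=9
t=11: arr=1 -> substrate=0 bound=1 product=10
t=12: arr=0 -> substrate=0 bound=1 product=10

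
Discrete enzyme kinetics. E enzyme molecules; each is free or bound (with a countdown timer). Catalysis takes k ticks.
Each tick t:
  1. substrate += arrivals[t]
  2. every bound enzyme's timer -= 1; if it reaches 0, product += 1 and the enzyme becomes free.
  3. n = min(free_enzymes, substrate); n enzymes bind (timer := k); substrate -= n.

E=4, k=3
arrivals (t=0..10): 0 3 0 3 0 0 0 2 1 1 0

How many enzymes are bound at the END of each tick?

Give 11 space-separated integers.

Answer: 0 3 3 4 3 3 2 2 3 4 2

Derivation:
t=0: arr=0 -> substrate=0 bound=0 product=0
t=1: arr=3 -> substrate=0 bound=3 product=0
t=2: arr=0 -> substrate=0 bound=3 product=0
t=3: arr=3 -> substrate=2 bound=4 product=0
t=4: arr=0 -> substrate=0 bound=3 product=3
t=5: arr=0 -> substrate=0 bound=3 product=3
t=6: arr=0 -> substrate=0 bound=2 product=4
t=7: arr=2 -> substrate=0 bound=2 product=6
t=8: arr=1 -> substrate=0 bound=3 product=6
t=9: arr=1 -> substrate=0 bound=4 product=6
t=10: arr=0 -> substrate=0 bound=2 product=8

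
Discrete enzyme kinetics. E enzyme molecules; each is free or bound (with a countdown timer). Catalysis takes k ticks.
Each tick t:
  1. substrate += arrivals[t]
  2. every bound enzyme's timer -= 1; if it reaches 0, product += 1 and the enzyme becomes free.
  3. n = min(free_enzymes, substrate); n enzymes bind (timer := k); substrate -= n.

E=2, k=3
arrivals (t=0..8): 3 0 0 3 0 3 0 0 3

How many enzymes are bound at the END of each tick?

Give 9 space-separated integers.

Answer: 2 2 2 2 2 2 2 2 2

Derivation:
t=0: arr=3 -> substrate=1 bound=2 product=0
t=1: arr=0 -> substrate=1 bound=2 product=0
t=2: arr=0 -> substrate=1 bound=2 product=0
t=3: arr=3 -> substrate=2 bound=2 product=2
t=4: arr=0 -> substrate=2 bound=2 product=2
t=5: arr=3 -> substrate=5 bound=2 product=2
t=6: arr=0 -> substrate=3 bound=2 product=4
t=7: arr=0 -> substrate=3 bound=2 product=4
t=8: arr=3 -> substrate=6 bound=2 product=4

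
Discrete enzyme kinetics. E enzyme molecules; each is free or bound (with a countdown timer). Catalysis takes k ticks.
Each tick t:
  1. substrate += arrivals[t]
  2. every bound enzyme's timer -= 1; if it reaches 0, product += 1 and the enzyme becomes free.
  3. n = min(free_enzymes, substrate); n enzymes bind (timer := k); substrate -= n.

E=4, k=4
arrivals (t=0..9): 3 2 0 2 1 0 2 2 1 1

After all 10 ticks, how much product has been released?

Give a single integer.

Answer: 8

Derivation:
t=0: arr=3 -> substrate=0 bound=3 product=0
t=1: arr=2 -> substrate=1 bound=4 product=0
t=2: arr=0 -> substrate=1 bound=4 product=0
t=3: arr=2 -> substrate=3 bound=4 product=0
t=4: arr=1 -> substrate=1 bound=4 product=3
t=5: arr=0 -> substrate=0 bound=4 product=4
t=6: arr=2 -> substrate=2 bound=4 product=4
t=7: arr=2 -> substrate=4 bound=4 product=4
t=8: arr=1 -> substrate=2 bound=4 product=7
t=9: arr=1 -> substrate=2 bound=4 product=8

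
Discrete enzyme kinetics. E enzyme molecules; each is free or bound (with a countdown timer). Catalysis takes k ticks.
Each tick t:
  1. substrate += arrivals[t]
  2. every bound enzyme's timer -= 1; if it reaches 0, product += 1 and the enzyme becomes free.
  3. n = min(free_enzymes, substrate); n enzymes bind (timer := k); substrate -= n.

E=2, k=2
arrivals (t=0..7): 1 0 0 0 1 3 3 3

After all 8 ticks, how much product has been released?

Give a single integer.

Answer: 3

Derivation:
t=0: arr=1 -> substrate=0 bound=1 product=0
t=1: arr=0 -> substrate=0 bound=1 product=0
t=2: arr=0 -> substrate=0 bound=0 product=1
t=3: arr=0 -> substrate=0 bound=0 product=1
t=4: arr=1 -> substrate=0 bound=1 product=1
t=5: arr=3 -> substrate=2 bound=2 product=1
t=6: arr=3 -> substrate=4 bound=2 product=2
t=7: arr=3 -> substrate=6 bound=2 product=3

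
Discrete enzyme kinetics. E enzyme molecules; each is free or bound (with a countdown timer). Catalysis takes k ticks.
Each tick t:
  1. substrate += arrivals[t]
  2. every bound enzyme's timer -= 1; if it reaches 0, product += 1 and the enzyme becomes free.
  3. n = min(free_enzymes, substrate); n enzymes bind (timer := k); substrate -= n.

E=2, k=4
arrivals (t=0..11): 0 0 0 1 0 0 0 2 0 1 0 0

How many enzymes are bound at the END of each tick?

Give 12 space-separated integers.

t=0: arr=0 -> substrate=0 bound=0 product=0
t=1: arr=0 -> substrate=0 bound=0 product=0
t=2: arr=0 -> substrate=0 bound=0 product=0
t=3: arr=1 -> substrate=0 bound=1 product=0
t=4: arr=0 -> substrate=0 bound=1 product=0
t=5: arr=0 -> substrate=0 bound=1 product=0
t=6: arr=0 -> substrate=0 bound=1 product=0
t=7: arr=2 -> substrate=0 bound=2 product=1
t=8: arr=0 -> substrate=0 bound=2 product=1
t=9: arr=1 -> substrate=1 bound=2 product=1
t=10: arr=0 -> substrate=1 bound=2 product=1
t=11: arr=0 -> substrate=0 bound=1 product=3

Answer: 0 0 0 1 1 1 1 2 2 2 2 1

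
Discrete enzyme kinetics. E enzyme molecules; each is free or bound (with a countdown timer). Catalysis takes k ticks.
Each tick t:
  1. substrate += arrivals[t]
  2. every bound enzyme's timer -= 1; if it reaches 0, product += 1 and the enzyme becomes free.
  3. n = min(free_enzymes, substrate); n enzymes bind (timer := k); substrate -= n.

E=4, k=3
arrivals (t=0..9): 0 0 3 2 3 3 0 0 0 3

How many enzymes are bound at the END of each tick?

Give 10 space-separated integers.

Answer: 0 0 3 4 4 4 4 4 4 4

Derivation:
t=0: arr=0 -> substrate=0 bound=0 product=0
t=1: arr=0 -> substrate=0 bound=0 product=0
t=2: arr=3 -> substrate=0 bound=3 product=0
t=3: arr=2 -> substrate=1 bound=4 product=0
t=4: arr=3 -> substrate=4 bound=4 product=0
t=5: arr=3 -> substrate=4 bound=4 product=3
t=6: arr=0 -> substrate=3 bound=4 product=4
t=7: arr=0 -> substrate=3 bound=4 product=4
t=8: arr=0 -> substrate=0 bound=4 product=7
t=9: arr=3 -> substrate=2 bound=4 product=8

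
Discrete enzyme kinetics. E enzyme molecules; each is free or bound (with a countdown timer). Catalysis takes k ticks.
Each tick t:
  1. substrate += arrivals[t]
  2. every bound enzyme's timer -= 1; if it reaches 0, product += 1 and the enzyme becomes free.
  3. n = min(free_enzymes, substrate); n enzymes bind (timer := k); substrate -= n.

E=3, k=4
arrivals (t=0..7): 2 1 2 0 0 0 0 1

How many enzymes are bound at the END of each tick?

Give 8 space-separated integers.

Answer: 2 3 3 3 3 2 2 3

Derivation:
t=0: arr=2 -> substrate=0 bound=2 product=0
t=1: arr=1 -> substrate=0 bound=3 product=0
t=2: arr=2 -> substrate=2 bound=3 product=0
t=3: arr=0 -> substrate=2 bound=3 product=0
t=4: arr=0 -> substrate=0 bound=3 product=2
t=5: arr=0 -> substrate=0 bound=2 product=3
t=6: arr=0 -> substrate=0 bound=2 product=3
t=7: arr=1 -> substrate=0 bound=3 product=3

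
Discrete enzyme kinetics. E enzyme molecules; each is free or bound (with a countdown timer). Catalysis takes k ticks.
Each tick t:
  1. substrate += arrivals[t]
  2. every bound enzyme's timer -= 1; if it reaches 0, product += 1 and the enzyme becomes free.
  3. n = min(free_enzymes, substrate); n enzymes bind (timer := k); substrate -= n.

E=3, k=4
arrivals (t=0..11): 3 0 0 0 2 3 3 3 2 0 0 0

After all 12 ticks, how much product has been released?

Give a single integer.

t=0: arr=3 -> substrate=0 bound=3 product=0
t=1: arr=0 -> substrate=0 bound=3 product=0
t=2: arr=0 -> substrate=0 bound=3 product=0
t=3: arr=0 -> substrate=0 bound=3 product=0
t=4: arr=2 -> substrate=0 bound=2 product=3
t=5: arr=3 -> substrate=2 bound=3 product=3
t=6: arr=3 -> substrate=5 bound=3 product=3
t=7: arr=3 -> substrate=8 bound=3 product=3
t=8: arr=2 -> substrate=8 bound=3 product=5
t=9: arr=0 -> substrate=7 bound=3 product=6
t=10: arr=0 -> substrate=7 bound=3 product=6
t=11: arr=0 -> substrate=7 bound=3 product=6

Answer: 6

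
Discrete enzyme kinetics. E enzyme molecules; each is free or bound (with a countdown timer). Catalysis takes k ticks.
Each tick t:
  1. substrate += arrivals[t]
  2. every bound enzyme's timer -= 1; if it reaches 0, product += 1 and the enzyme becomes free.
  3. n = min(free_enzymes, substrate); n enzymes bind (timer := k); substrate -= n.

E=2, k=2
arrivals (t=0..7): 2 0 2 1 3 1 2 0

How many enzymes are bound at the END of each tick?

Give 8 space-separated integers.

t=0: arr=2 -> substrate=0 bound=2 product=0
t=1: arr=0 -> substrate=0 bound=2 product=0
t=2: arr=2 -> substrate=0 bound=2 product=2
t=3: arr=1 -> substrate=1 bound=2 product=2
t=4: arr=3 -> substrate=2 bound=2 product=4
t=5: arr=1 -> substrate=3 bound=2 product=4
t=6: arr=2 -> substrate=3 bound=2 product=6
t=7: arr=0 -> substrate=3 bound=2 product=6

Answer: 2 2 2 2 2 2 2 2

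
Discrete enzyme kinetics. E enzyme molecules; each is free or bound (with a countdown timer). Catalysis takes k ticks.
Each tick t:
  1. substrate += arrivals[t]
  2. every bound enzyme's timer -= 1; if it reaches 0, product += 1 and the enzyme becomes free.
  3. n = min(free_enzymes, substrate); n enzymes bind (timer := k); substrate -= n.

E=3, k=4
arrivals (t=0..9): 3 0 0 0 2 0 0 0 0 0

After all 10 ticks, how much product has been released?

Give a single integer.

t=0: arr=3 -> substrate=0 bound=3 product=0
t=1: arr=0 -> substrate=0 bound=3 product=0
t=2: arr=0 -> substrate=0 bound=3 product=0
t=3: arr=0 -> substrate=0 bound=3 product=0
t=4: arr=2 -> substrate=0 bound=2 product=3
t=5: arr=0 -> substrate=0 bound=2 product=3
t=6: arr=0 -> substrate=0 bound=2 product=3
t=7: arr=0 -> substrate=0 bound=2 product=3
t=8: arr=0 -> substrate=0 bound=0 product=5
t=9: arr=0 -> substrate=0 bound=0 product=5

Answer: 5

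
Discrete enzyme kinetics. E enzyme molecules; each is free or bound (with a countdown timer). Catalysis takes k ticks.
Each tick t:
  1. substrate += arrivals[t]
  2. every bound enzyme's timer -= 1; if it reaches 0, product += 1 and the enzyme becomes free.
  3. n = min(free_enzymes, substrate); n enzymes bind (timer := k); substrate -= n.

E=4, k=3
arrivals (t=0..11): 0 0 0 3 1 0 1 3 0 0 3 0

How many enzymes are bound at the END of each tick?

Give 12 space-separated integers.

t=0: arr=0 -> substrate=0 bound=0 product=0
t=1: arr=0 -> substrate=0 bound=0 product=0
t=2: arr=0 -> substrate=0 bound=0 product=0
t=3: arr=3 -> substrate=0 bound=3 product=0
t=4: arr=1 -> substrate=0 bound=4 product=0
t=5: arr=0 -> substrate=0 bound=4 product=0
t=6: arr=1 -> substrate=0 bound=2 product=3
t=7: arr=3 -> substrate=0 bound=4 product=4
t=8: arr=0 -> substrate=0 bound=4 product=4
t=9: arr=0 -> substrate=0 bound=3 product=5
t=10: arr=3 -> substrate=0 bound=3 product=8
t=11: arr=0 -> substrate=0 bound=3 product=8

Answer: 0 0 0 3 4 4 2 4 4 3 3 3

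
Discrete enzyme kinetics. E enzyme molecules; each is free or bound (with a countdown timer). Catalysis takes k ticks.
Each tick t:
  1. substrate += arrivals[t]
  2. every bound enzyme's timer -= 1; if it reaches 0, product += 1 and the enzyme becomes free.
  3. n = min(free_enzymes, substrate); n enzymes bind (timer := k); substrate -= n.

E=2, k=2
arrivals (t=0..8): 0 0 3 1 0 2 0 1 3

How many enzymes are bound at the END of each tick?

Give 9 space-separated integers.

Answer: 0 0 2 2 2 2 2 2 2

Derivation:
t=0: arr=0 -> substrate=0 bound=0 product=0
t=1: arr=0 -> substrate=0 bound=0 product=0
t=2: arr=3 -> substrate=1 bound=2 product=0
t=3: arr=1 -> substrate=2 bound=2 product=0
t=4: arr=0 -> substrate=0 bound=2 product=2
t=5: arr=2 -> substrate=2 bound=2 product=2
t=6: arr=0 -> substrate=0 bound=2 product=4
t=7: arr=1 -> substrate=1 bound=2 product=4
t=8: arr=3 -> substrate=2 bound=2 product=6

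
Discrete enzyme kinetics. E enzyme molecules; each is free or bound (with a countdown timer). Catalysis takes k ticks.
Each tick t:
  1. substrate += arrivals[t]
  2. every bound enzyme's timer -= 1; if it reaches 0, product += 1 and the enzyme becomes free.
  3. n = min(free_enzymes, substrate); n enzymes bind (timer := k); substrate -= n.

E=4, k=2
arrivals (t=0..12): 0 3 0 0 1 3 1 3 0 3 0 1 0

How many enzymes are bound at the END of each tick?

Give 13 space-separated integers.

Answer: 0 3 3 0 1 4 4 4 3 3 3 1 1

Derivation:
t=0: arr=0 -> substrate=0 bound=0 product=0
t=1: arr=3 -> substrate=0 bound=3 product=0
t=2: arr=0 -> substrate=0 bound=3 product=0
t=3: arr=0 -> substrate=0 bound=0 product=3
t=4: arr=1 -> substrate=0 bound=1 product=3
t=5: arr=3 -> substrate=0 bound=4 product=3
t=6: arr=1 -> substrate=0 bound=4 product=4
t=7: arr=3 -> substrate=0 bound=4 product=7
t=8: arr=0 -> substrate=0 bound=3 product=8
t=9: arr=3 -> substrate=0 bound=3 product=11
t=10: arr=0 -> substrate=0 bound=3 product=11
t=11: arr=1 -> substrate=0 bound=1 product=14
t=12: arr=0 -> substrate=0 bound=1 product=14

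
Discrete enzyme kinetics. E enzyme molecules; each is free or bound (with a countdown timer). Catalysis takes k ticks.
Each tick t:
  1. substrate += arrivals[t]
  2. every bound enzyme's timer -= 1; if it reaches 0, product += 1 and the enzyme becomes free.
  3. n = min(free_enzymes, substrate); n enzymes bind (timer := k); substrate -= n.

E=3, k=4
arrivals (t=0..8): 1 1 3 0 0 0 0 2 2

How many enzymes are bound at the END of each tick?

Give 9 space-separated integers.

Answer: 1 2 3 3 3 3 2 3 3

Derivation:
t=0: arr=1 -> substrate=0 bound=1 product=0
t=1: arr=1 -> substrate=0 bound=2 product=0
t=2: arr=3 -> substrate=2 bound=3 product=0
t=3: arr=0 -> substrate=2 bound=3 product=0
t=4: arr=0 -> substrate=1 bound=3 product=1
t=5: arr=0 -> substrate=0 bound=3 product=2
t=6: arr=0 -> substrate=0 bound=2 product=3
t=7: arr=2 -> substrate=1 bound=3 product=3
t=8: arr=2 -> substrate=2 bound=3 product=4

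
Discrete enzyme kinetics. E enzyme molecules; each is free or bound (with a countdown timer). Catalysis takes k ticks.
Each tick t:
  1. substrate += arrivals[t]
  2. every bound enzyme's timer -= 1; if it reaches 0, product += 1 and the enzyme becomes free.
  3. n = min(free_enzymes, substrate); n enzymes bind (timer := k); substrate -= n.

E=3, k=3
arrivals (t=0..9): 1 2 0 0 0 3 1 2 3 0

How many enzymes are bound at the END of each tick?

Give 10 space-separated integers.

t=0: arr=1 -> substrate=0 bound=1 product=0
t=1: arr=2 -> substrate=0 bound=3 product=0
t=2: arr=0 -> substrate=0 bound=3 product=0
t=3: arr=0 -> substrate=0 bound=2 product=1
t=4: arr=0 -> substrate=0 bound=0 product=3
t=5: arr=3 -> substrate=0 bound=3 product=3
t=6: arr=1 -> substrate=1 bound=3 product=3
t=7: arr=2 -> substrate=3 bound=3 product=3
t=8: arr=3 -> substrate=3 bound=3 product=6
t=9: arr=0 -> substrate=3 bound=3 product=6

Answer: 1 3 3 2 0 3 3 3 3 3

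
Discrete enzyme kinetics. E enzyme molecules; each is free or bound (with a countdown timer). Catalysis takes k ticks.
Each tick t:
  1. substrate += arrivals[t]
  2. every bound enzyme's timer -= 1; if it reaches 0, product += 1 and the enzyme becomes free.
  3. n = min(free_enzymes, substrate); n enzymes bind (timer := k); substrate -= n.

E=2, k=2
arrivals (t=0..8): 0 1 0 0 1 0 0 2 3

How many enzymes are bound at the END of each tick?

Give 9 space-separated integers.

t=0: arr=0 -> substrate=0 bound=0 product=0
t=1: arr=1 -> substrate=0 bound=1 product=0
t=2: arr=0 -> substrate=0 bound=1 product=0
t=3: arr=0 -> substrate=0 bound=0 product=1
t=4: arr=1 -> substrate=0 bound=1 product=1
t=5: arr=0 -> substrate=0 bound=1 product=1
t=6: arr=0 -> substrate=0 bound=0 product=2
t=7: arr=2 -> substrate=0 bound=2 product=2
t=8: arr=3 -> substrate=3 bound=2 product=2

Answer: 0 1 1 0 1 1 0 2 2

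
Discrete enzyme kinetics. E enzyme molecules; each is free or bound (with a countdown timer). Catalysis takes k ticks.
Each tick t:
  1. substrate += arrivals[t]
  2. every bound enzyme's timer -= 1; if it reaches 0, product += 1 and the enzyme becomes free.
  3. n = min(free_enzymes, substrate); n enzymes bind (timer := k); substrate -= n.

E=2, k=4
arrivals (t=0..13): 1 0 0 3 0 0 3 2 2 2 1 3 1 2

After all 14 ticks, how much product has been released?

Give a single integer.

Answer: 5

Derivation:
t=0: arr=1 -> substrate=0 bound=1 product=0
t=1: arr=0 -> substrate=0 bound=1 product=0
t=2: arr=0 -> substrate=0 bound=1 product=0
t=3: arr=3 -> substrate=2 bound=2 product=0
t=4: arr=0 -> substrate=1 bound=2 product=1
t=5: arr=0 -> substrate=1 bound=2 product=1
t=6: arr=3 -> substrate=4 bound=2 product=1
t=7: arr=2 -> substrate=5 bound=2 product=2
t=8: arr=2 -> substrate=6 bound=2 product=3
t=9: arr=2 -> substrate=8 bound=2 product=3
t=10: arr=1 -> substrate=9 bound=2 product=3
t=11: arr=3 -> substrate=11 bound=2 product=4
t=12: arr=1 -> substrate=11 bound=2 product=5
t=13: arr=2 -> substrate=13 bound=2 product=5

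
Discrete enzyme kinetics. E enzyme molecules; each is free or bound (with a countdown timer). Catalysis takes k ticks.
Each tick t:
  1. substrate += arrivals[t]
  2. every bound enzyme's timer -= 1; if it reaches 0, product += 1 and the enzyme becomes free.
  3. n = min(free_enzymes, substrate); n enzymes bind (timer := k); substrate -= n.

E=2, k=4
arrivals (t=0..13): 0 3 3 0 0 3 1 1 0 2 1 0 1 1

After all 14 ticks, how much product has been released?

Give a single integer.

Answer: 6

Derivation:
t=0: arr=0 -> substrate=0 bound=0 product=0
t=1: arr=3 -> substrate=1 bound=2 product=0
t=2: arr=3 -> substrate=4 bound=2 product=0
t=3: arr=0 -> substrate=4 bound=2 product=0
t=4: arr=0 -> substrate=4 bound=2 product=0
t=5: arr=3 -> substrate=5 bound=2 product=2
t=6: arr=1 -> substrate=6 bound=2 product=2
t=7: arr=1 -> substrate=7 bound=2 product=2
t=8: arr=0 -> substrate=7 bound=2 product=2
t=9: arr=2 -> substrate=7 bound=2 product=4
t=10: arr=1 -> substrate=8 bound=2 product=4
t=11: arr=0 -> substrate=8 bound=2 product=4
t=12: arr=1 -> substrate=9 bound=2 product=4
t=13: arr=1 -> substrate=8 bound=2 product=6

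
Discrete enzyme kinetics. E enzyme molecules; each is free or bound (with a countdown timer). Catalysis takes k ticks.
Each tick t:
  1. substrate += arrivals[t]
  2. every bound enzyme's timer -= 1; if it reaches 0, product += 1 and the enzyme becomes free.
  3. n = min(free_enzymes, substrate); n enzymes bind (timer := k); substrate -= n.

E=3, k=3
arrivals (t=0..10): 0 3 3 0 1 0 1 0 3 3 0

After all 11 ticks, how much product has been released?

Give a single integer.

t=0: arr=0 -> substrate=0 bound=0 product=0
t=1: arr=3 -> substrate=0 bound=3 product=0
t=2: arr=3 -> substrate=3 bound=3 product=0
t=3: arr=0 -> substrate=3 bound=3 product=0
t=4: arr=1 -> substrate=1 bound=3 product=3
t=5: arr=0 -> substrate=1 bound=3 product=3
t=6: arr=1 -> substrate=2 bound=3 product=3
t=7: arr=0 -> substrate=0 bound=2 product=6
t=8: arr=3 -> substrate=2 bound=3 product=6
t=9: arr=3 -> substrate=5 bound=3 product=6
t=10: arr=0 -> substrate=3 bound=3 product=8

Answer: 8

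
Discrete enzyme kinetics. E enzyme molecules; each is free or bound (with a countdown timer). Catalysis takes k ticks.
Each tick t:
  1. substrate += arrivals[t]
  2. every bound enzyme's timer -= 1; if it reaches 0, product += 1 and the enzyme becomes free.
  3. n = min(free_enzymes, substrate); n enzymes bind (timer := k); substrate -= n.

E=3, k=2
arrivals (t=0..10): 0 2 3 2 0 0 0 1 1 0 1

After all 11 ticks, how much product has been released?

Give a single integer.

Answer: 9

Derivation:
t=0: arr=0 -> substrate=0 bound=0 product=0
t=1: arr=2 -> substrate=0 bound=2 product=0
t=2: arr=3 -> substrate=2 bound=3 product=0
t=3: arr=2 -> substrate=2 bound=3 product=2
t=4: arr=0 -> substrate=1 bound=3 product=3
t=5: arr=0 -> substrate=0 bound=2 product=5
t=6: arr=0 -> substrate=0 bound=1 product=6
t=7: arr=1 -> substrate=0 bound=1 product=7
t=8: arr=1 -> substrate=0 bound=2 product=7
t=9: arr=0 -> substrate=0 bound=1 product=8
t=10: arr=1 -> substrate=0 bound=1 product=9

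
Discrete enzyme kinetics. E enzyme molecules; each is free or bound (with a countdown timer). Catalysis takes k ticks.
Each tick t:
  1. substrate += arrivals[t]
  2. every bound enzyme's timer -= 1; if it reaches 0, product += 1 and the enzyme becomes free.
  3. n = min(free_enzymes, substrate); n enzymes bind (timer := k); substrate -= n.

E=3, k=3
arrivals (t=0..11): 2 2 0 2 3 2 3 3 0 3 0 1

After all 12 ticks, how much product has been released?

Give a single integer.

Answer: 9

Derivation:
t=0: arr=2 -> substrate=0 bound=2 product=0
t=1: arr=2 -> substrate=1 bound=3 product=0
t=2: arr=0 -> substrate=1 bound=3 product=0
t=3: arr=2 -> substrate=1 bound=3 product=2
t=4: arr=3 -> substrate=3 bound=3 product=3
t=5: arr=2 -> substrate=5 bound=3 product=3
t=6: arr=3 -> substrate=6 bound=3 product=5
t=7: arr=3 -> substrate=8 bound=3 product=6
t=8: arr=0 -> substrate=8 bound=3 product=6
t=9: arr=3 -> substrate=9 bound=3 product=8
t=10: arr=0 -> substrate=8 bound=3 product=9
t=11: arr=1 -> substrate=9 bound=3 product=9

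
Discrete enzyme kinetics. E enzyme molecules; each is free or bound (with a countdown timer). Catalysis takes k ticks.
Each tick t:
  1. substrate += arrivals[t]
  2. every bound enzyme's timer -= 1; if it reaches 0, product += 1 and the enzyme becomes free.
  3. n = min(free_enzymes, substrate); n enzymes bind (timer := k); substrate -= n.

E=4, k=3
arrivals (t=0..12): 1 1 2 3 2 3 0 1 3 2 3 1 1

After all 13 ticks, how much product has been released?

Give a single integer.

t=0: arr=1 -> substrate=0 bound=1 product=0
t=1: arr=1 -> substrate=0 bound=2 product=0
t=2: arr=2 -> substrate=0 bound=4 product=0
t=3: arr=3 -> substrate=2 bound=4 product=1
t=4: arr=2 -> substrate=3 bound=4 product=2
t=5: arr=3 -> substrate=4 bound=4 product=4
t=6: arr=0 -> substrate=3 bound=4 product=5
t=7: arr=1 -> substrate=3 bound=4 product=6
t=8: arr=3 -> substrate=4 bound=4 product=8
t=9: arr=2 -> substrate=5 bound=4 product=9
t=10: arr=3 -> substrate=7 bound=4 product=10
t=11: arr=1 -> substrate=6 bound=4 product=12
t=12: arr=1 -> substrate=6 bound=4 product=13

Answer: 13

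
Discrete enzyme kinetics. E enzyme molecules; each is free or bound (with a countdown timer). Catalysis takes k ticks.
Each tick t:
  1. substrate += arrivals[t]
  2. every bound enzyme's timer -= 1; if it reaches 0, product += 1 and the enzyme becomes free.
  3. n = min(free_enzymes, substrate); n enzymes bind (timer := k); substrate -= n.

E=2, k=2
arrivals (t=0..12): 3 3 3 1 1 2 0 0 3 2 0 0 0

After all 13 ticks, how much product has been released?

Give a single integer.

Answer: 12

Derivation:
t=0: arr=3 -> substrate=1 bound=2 product=0
t=1: arr=3 -> substrate=4 bound=2 product=0
t=2: arr=3 -> substrate=5 bound=2 product=2
t=3: arr=1 -> substrate=6 bound=2 product=2
t=4: arr=1 -> substrate=5 bound=2 product=4
t=5: arr=2 -> substrate=7 bound=2 product=4
t=6: arr=0 -> substrate=5 bound=2 product=6
t=7: arr=0 -> substrate=5 bound=2 product=6
t=8: arr=3 -> substrate=6 bound=2 product=8
t=9: arr=2 -> substrate=8 bound=2 product=8
t=10: arr=0 -> substrate=6 bound=2 product=10
t=11: arr=0 -> substrate=6 bound=2 product=10
t=12: arr=0 -> substrate=4 bound=2 product=12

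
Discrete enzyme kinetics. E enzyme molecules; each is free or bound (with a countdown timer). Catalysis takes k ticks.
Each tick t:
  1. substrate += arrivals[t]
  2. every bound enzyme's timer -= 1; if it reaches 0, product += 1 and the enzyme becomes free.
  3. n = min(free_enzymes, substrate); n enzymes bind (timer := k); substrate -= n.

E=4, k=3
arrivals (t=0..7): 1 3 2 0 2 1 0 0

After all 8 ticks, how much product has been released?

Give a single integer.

t=0: arr=1 -> substrate=0 bound=1 product=0
t=1: arr=3 -> substrate=0 bound=4 product=0
t=2: arr=2 -> substrate=2 bound=4 product=0
t=3: arr=0 -> substrate=1 bound=4 product=1
t=4: arr=2 -> substrate=0 bound=4 product=4
t=5: arr=1 -> substrate=1 bound=4 product=4
t=6: arr=0 -> substrate=0 bound=4 product=5
t=7: arr=0 -> substrate=0 bound=1 product=8

Answer: 8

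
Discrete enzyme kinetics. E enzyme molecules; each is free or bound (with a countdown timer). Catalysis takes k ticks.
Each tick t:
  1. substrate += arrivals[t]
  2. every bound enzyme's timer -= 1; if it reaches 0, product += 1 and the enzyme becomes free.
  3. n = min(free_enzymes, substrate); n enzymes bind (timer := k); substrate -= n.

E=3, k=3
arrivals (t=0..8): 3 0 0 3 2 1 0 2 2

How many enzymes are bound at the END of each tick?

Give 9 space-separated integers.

Answer: 3 3 3 3 3 3 3 3 3

Derivation:
t=0: arr=3 -> substrate=0 bound=3 product=0
t=1: arr=0 -> substrate=0 bound=3 product=0
t=2: arr=0 -> substrate=0 bound=3 product=0
t=3: arr=3 -> substrate=0 bound=3 product=3
t=4: arr=2 -> substrate=2 bound=3 product=3
t=5: arr=1 -> substrate=3 bound=3 product=3
t=6: arr=0 -> substrate=0 bound=3 product=6
t=7: arr=2 -> substrate=2 bound=3 product=6
t=8: arr=2 -> substrate=4 bound=3 product=6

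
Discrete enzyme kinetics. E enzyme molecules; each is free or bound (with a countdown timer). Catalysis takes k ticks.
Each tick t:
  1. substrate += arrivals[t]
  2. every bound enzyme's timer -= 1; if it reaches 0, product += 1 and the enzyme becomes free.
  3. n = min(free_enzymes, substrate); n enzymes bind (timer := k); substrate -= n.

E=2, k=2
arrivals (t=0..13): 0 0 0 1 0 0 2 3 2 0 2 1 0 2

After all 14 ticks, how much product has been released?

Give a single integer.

t=0: arr=0 -> substrate=0 bound=0 product=0
t=1: arr=0 -> substrate=0 bound=0 product=0
t=2: arr=0 -> substrate=0 bound=0 product=0
t=3: arr=1 -> substrate=0 bound=1 product=0
t=4: arr=0 -> substrate=0 bound=1 product=0
t=5: arr=0 -> substrate=0 bound=0 product=1
t=6: arr=2 -> substrate=0 bound=2 product=1
t=7: arr=3 -> substrate=3 bound=2 product=1
t=8: arr=2 -> substrate=3 bound=2 product=3
t=9: arr=0 -> substrate=3 bound=2 product=3
t=10: arr=2 -> substrate=3 bound=2 product=5
t=11: arr=1 -> substrate=4 bound=2 product=5
t=12: arr=0 -> substrate=2 bound=2 product=7
t=13: arr=2 -> substrate=4 bound=2 product=7

Answer: 7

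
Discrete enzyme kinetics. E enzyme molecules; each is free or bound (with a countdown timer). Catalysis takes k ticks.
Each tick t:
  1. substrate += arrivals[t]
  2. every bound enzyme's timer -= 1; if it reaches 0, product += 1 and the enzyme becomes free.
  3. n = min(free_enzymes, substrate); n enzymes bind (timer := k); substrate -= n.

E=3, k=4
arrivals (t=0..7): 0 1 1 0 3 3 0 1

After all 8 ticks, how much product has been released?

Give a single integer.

Answer: 2

Derivation:
t=0: arr=0 -> substrate=0 bound=0 product=0
t=1: arr=1 -> substrate=0 bound=1 product=0
t=2: arr=1 -> substrate=0 bound=2 product=0
t=3: arr=0 -> substrate=0 bound=2 product=0
t=4: arr=3 -> substrate=2 bound=3 product=0
t=5: arr=3 -> substrate=4 bound=3 product=1
t=6: arr=0 -> substrate=3 bound=3 product=2
t=7: arr=1 -> substrate=4 bound=3 product=2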